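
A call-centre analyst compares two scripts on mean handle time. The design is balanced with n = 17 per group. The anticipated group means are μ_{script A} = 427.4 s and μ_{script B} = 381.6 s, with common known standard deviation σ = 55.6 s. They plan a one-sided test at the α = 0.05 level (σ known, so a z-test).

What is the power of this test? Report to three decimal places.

Power ≈ 0.775

Standardized effect: d = |μ_{script A} − μ_{script B}| / σ = |427.4 − 381.6| / 55.6 = 0.8237
Noncentrality parameter: δ = d·√(n/2) = 0.8237 × √(17/2) = 2.4016
Critical value for a one-sided test at α = 0.05: z_α = 1.645.
Power = P(Z > 1.645 − δ) = Φ(0.757) = 0.7754.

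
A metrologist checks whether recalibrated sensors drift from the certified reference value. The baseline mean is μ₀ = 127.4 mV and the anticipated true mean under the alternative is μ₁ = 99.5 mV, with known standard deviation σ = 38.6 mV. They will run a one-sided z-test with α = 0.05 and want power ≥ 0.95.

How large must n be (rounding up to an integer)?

Standardized effect: d = |μ₁ − μ₀| / σ = |99.5 − 127.4| / 38.6 = 0.7228
Set Φ(δ − 1.645) = 0.95; then δ − 1.645 = Φ⁻¹(0.95) = 1.645, giving δ = 3.290.
δ = d·√n ⇒ n = (δ/d)² = (3.290 / 0.7228)² = 20.71.
Round up to the next whole unit.

n = 21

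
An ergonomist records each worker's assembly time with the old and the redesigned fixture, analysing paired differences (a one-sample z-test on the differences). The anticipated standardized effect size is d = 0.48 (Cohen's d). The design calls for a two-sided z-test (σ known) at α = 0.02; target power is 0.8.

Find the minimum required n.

For power 0.8 need Φ(δ − z_{0.01}) = 0.8, so δ = z_{0.01} + z_{0.20} = 2.326 + 0.842 = 3.168.
(The Φ(−δ − z_{α/2}) term is vanishingly small for δ > 0 and is dropped in the standard sample-size formula.)
δ = d·√n ⇒ n = (δ/d)² = (3.168 / 0.48)² = 43.56.
Rounding up, n = 44.

n = 44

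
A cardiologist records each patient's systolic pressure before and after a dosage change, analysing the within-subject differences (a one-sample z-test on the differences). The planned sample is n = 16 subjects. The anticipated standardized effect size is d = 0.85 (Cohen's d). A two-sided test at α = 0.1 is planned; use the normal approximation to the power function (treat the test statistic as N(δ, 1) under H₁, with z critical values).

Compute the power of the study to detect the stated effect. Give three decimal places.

Noncentrality parameter: δ = d·√n = 0.85 × √16 = 3.4000
Two-sided α = 0.1 → critical value z_{0.05} = 1.645.
Power = Φ(δ − 1.645) + Φ(−δ − 1.645) = Φ(1.755) + Φ(-5.045) = 0.9604 + 0.0000 = 0.9604.

Power ≈ 0.960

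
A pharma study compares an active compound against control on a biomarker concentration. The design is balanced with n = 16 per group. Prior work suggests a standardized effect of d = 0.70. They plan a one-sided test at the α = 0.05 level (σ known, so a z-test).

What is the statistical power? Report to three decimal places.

Power ≈ 0.631

Noncentrality parameter: δ = d·√(n/2) = 0.70 × √(16/2) = 1.9799
Critical value for a one-sided test at α = 0.05: z_α = 1.645.
Power = P(Z > 1.645 − δ) = Φ(0.335) = 0.6312.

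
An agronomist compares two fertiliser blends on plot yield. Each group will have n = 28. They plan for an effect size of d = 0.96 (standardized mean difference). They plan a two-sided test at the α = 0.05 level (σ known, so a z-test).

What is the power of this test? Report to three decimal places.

Power ≈ 0.949

Noncentrality parameter: δ = d·√(n/2) = 0.96 × √(28/2) = 3.5920
Critical value for a two-sided test at α = 0.05: z_{α/2} = 1.960.
Power = Φ(δ − 1.960) + Φ(−δ − 1.960) = Φ(1.632) + Φ(-5.552) = 0.9487 + 0.0000 = 0.9487.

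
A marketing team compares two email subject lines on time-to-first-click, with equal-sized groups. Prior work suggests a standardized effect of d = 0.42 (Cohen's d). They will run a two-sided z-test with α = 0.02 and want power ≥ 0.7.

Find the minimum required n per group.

n = 93 per group

Set Φ(δ − 2.326) = 0.7; then δ − 2.326 = Φ⁻¹(0.7) = 0.524, giving δ = 2.851.
(Ignoring the negligible lower-tail rejection probability gives the usual closed-form inversion.)
δ = d·√(n/2) ⇒ n = 2(δ/d)² = 2 × (2.851 / 0.42)² = 92.14.
Rounding up, n = 93 per group.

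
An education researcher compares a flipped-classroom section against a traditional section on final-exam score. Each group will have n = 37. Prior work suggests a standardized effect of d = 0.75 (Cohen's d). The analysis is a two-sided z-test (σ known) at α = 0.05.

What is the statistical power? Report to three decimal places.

Power ≈ 0.897

Noncentrality parameter: δ = d·√(n/2) = 0.75 × √(37/2) = 3.2259
Two-sided α = 0.05 → critical value z_{0.025} = 1.960.
Power = Φ(δ − 1.960) + Φ(−δ − 1.960) = Φ(1.266) + Φ(-5.186) = 0.8972 + 0.0000 = 0.8972.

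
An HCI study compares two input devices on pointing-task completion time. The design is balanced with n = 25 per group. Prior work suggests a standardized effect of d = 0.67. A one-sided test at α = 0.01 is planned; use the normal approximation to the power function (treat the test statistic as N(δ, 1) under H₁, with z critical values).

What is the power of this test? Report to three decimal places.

Power ≈ 0.517

Noncentrality parameter: δ = d·√(n/2) = 0.67 × √(25/2) = 2.3688
One-sided α = 0.01 → critical value z_{0.01} = 2.326.
Power = Φ(δ − 2.326) = Φ(0.042) = 0.5169.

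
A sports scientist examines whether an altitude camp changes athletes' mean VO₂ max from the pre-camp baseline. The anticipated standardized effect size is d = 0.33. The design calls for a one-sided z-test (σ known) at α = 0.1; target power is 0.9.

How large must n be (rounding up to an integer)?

n = 61

For power 0.9 need Φ(δ − z_{0.1}) = 0.9, so δ = z_{0.1} + z_{0.10} = 1.282 + 1.282 = 2.563.
δ = d·√n ⇒ n = (δ/d)² = (2.563 / 0.33)² = 60.33.
Round up to the next whole unit.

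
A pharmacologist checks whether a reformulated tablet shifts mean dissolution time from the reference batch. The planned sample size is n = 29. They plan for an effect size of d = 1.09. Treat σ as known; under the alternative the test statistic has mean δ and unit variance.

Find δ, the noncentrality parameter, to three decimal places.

δ ≈ 5.870

The noncentrality parameter scales effect size by the design's sample-size factor: δ = d·√n = 1.09 × √29 = 5.8698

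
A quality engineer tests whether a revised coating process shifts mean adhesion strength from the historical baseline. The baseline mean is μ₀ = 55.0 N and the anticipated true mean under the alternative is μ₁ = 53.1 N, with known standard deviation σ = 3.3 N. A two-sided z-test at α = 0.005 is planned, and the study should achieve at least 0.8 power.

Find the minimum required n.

n = 41

Standardized effect: d = |μ₁ − μ₀| / σ = |53.1 − 55.0| / 3.3 = 0.5758
Set Φ(δ − 2.807) = 0.8; then δ − 2.807 = Φ⁻¹(0.8) = 0.842, giving δ = 3.649.
(Ignoring the negligible lower-tail rejection probability gives the usual closed-form inversion.)
δ = d·√n ⇒ n = (δ/d)² = (3.649 / 0.5758)² = 40.16.
Round up to the next whole unit.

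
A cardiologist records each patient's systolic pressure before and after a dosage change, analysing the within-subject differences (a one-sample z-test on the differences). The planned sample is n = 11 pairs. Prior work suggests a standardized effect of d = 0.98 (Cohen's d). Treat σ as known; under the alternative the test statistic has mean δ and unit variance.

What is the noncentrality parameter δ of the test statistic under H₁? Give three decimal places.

The noncentrality parameter scales effect size by the design's sample-size factor: δ = d·√n = 0.98 × √11 = 3.2503

δ ≈ 3.250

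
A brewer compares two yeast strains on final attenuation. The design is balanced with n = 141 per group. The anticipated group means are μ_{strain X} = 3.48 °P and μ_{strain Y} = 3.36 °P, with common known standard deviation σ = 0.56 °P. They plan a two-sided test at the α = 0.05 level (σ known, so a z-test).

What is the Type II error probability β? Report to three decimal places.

Standardized effect: d = |μ_{strain X} − μ_{strain Y}| / σ = |3.48 − 3.36| / 0.56 = 0.2143
Noncentrality parameter: δ = d·√(n/2) = 0.2143 × √(141/2) = 1.7992
Critical value for a two-sided test at α = 0.05: z_{α/2} = 1.960.
Power = Φ(δ − 1.960) + Φ(−δ − 1.960) = Φ(-0.161) + Φ(-3.759) = 0.4362 + 0.0001 = 0.4362.
Type II error: β = 1 − power = 1 − 0.4362 = 0.5638.

β ≈ 0.564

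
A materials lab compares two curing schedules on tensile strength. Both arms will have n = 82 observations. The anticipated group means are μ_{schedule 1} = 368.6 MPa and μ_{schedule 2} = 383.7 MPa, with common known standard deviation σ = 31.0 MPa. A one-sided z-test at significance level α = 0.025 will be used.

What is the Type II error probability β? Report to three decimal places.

β ≈ 0.123

Standardized effect: d = |μ_{schedule 1} − μ_{schedule 2}| / σ = |368.6 − 383.7| / 31.0 = 0.4871
Noncentrality parameter: δ = d·√(n/2) = 0.4871 × √(82/2) = 3.1189
One-sided α = 0.025 → critical value z_{0.025} = 1.960.
Power = Φ(δ − 1.960) = Φ(1.159) = 0.8768.
Type II error: β = 1 − power = 1 − 0.8768 = 0.1232.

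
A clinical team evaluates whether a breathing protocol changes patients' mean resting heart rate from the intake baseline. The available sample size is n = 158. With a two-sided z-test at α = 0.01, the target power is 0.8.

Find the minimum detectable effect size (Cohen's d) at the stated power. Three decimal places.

d ≈ 0.272

Required noncentrality: δ = z_{0.005} + z_{0.20} = 2.576 + 0.842 = 3.417.
(Lower-tail contribution to power is negligible for δ > 0.)
δ = d·√n ⇒ d = δ/√n = 3.417/√158 = 0.2719.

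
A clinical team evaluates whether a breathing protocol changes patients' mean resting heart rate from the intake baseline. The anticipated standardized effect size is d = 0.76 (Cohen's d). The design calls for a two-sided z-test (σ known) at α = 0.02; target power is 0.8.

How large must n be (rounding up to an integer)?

n = 18

For power 0.8 need Φ(δ − z_{0.01}) = 0.8, so δ = z_{0.01} + z_{0.20} = 2.326 + 0.842 = 3.168.
(Ignoring the negligible lower-tail rejection probability gives the usual closed-form inversion.)
δ = d·√n ⇒ n = (δ/d)² = (3.168 / 0.76)² = 17.38.
Rounding up, n = 18.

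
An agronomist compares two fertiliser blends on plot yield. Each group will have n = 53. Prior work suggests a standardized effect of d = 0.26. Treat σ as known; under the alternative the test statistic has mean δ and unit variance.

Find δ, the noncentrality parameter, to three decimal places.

The noncentrality parameter scales effect size by the design's sample-size factor: δ = d·√(n/2) = 0.26 × √(53/2) = 1.3384

δ ≈ 1.338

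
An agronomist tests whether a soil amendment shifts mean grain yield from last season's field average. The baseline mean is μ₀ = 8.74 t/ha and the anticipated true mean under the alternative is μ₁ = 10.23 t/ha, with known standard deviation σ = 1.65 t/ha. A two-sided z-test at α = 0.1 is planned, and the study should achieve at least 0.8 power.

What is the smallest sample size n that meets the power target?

n = 8

Standardized effect: d = |μ₁ − μ₀| / σ = |10.23 − 8.74| / 1.65 = 0.9030
Set Φ(δ − 1.645) = 0.8; then δ − 1.645 = Φ⁻¹(0.8) = 0.842, giving δ = 2.486.
(Ignoring the negligible lower-tail rejection probability gives the usual closed-form inversion.)
δ = d·√n ⇒ n = (δ/d)² = (2.486 / 0.9030)² = 7.58.
Round up to the next whole unit.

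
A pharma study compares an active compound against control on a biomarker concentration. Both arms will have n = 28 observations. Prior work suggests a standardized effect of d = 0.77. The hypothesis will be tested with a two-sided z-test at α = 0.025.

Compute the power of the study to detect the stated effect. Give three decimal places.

Noncentrality parameter: δ = d·√(n/2) = 0.77 × √(28/2) = 2.8811
Two-sided α = 0.025 → critical value z_{0.0125} = 2.241.
Power = Φ(δ − 2.241) + Φ(−δ − 2.241) = Φ(0.640) + Φ(-5.122) = 0.7388 + 0.0000 = 0.7388.

Power ≈ 0.739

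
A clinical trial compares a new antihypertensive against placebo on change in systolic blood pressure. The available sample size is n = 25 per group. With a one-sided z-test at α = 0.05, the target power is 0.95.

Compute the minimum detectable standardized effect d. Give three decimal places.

d ≈ 0.930

Need Φ(δ − 1.645) = 0.95, so δ = 1.645 + 1.645 = 3.290.
δ = d·√(n/2) ⇒ d = δ/√(n/2) = 3.290/√(25/2) = 0.9305.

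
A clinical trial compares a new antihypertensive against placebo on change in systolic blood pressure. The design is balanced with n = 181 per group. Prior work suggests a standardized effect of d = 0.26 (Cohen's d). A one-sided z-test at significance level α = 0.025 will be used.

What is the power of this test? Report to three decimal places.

Noncentrality parameter: δ = d·√(n/2) = 0.26 × √(181/2) = 2.4734
One-sided α = 0.025 → critical value z_{0.025} = 1.960.
Power = Φ(δ − 1.960) = Φ(0.513) = 0.6962.

Power ≈ 0.696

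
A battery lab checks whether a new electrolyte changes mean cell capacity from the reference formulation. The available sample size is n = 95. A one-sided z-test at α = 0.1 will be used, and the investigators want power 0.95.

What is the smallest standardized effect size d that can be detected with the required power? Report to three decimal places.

d ≈ 0.300

Required noncentrality: δ = z_{0.1} + z_{0.05} = 1.282 + 1.645 = 2.926.
δ = d·√n ⇒ d = δ/√n = 2.926/√95 = 0.3002.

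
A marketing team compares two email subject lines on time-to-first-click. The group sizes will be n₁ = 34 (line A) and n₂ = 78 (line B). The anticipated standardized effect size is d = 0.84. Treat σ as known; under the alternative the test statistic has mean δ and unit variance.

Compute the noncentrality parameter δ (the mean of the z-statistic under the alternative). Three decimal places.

The noncentrality parameter scales effect size by the design's sample-size factor: δ = d / √(1/n₁ + 1/n₂) = 0.84 / √(1/34 + 1/78) = 4.0875

δ ≈ 4.087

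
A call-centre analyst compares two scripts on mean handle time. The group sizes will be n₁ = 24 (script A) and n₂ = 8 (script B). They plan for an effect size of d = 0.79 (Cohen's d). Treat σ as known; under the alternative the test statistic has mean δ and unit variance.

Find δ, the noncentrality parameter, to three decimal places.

δ = d / √(1/n₁ + 1/n₂) = 0.79 / √(1/24 + 1/8) = 1.9351

δ ≈ 1.935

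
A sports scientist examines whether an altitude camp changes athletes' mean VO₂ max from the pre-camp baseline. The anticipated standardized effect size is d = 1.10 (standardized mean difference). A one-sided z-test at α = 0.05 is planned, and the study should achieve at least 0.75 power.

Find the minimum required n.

n = 5

Set Φ(δ − 1.645) = 0.75; then δ − 1.645 = Φ⁻¹(0.75) = 0.674, giving δ = 2.319.
δ = d·√n ⇒ n = (δ/d)² = (2.319 / 1.10)² = 4.45.
Round up to the next whole unit.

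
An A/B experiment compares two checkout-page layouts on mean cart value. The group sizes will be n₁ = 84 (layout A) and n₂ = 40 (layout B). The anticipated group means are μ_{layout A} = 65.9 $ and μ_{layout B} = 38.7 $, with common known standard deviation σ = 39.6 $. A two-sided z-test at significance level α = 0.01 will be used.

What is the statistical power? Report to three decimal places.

Standardized effect: d = |μ_{layout A} − μ_{layout B}| / σ = |65.9 − 38.7| / 39.6 = 0.6869
Noncentrality parameter: δ = d / √(1/n₁ + 1/n₂) = 0.6869 / √(1/84 + 1/40) = 3.5755
Two-sided α = 0.01 → critical value z_{0.005} = 2.576.
Power = Φ(δ − 2.576) + Φ(−δ − 2.576) = Φ(1.000) + Φ(-6.151) = 0.8413 + 0.0000 = 0.8413.

Power ≈ 0.841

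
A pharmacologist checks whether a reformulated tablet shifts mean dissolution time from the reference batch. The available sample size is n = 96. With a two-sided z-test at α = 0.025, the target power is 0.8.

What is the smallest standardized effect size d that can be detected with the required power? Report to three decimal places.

Need Φ(δ − 2.241) = 0.8, so δ = 2.241 + 0.842 = 3.083.
(Lower-tail contribution to power is negligible for δ > 0.)
δ = d·√n ⇒ d = δ/√n = 3.083/√96 = 0.3147.

d ≈ 0.315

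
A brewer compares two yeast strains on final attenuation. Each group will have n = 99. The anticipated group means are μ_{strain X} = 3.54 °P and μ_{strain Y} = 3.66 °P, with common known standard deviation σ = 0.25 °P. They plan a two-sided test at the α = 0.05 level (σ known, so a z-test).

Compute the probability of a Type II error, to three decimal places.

Standardized effect: d = |μ_{strain X} − μ_{strain Y}| / σ = |3.54 − 3.66| / 0.25 = 0.4800
Noncentrality parameter: δ = d·√(n/2) = 0.4800 × √(99/2) = 3.3771
Critical value for a two-sided test at α = 0.05: z_{α/2} = 1.960.
Power = Φ(δ − 1.960) + Φ(−δ − 1.960) = Φ(1.417) + Φ(-5.337) = 0.9218 + 0.0000 = 0.9218.
Type II error: β = 1 − power = 1 − 0.9218 = 0.0782.

β ≈ 0.078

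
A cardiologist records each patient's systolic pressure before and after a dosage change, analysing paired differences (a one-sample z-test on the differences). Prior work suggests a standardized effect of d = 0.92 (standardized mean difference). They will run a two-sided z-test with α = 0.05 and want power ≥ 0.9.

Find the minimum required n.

For power 0.9 need Φ(δ − z_{0.025}) = 0.9, so δ = z_{0.025} + z_{0.10} = 1.960 + 1.282 = 3.242.
(The Φ(−δ − z_{α/2}) term is vanishingly small for δ > 0 and is dropped in the standard sample-size formula.)
δ = d·√n ⇒ n = (δ/d)² = (3.242 / 0.92)² = 12.41.
Round up to the next whole unit.

n = 13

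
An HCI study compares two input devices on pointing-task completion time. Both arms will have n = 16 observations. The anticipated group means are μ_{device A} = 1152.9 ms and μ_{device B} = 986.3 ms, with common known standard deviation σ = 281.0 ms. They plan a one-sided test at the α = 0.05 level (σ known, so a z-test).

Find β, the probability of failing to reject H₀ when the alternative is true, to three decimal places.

Standardized effect: d = |μ_{device A} − μ_{device B}| / σ = |1152.9 − 986.3| / 281.0 = 0.5929
Noncentrality parameter: δ = d·√(n/2) = 0.5929 × √(16/2) = 1.6769
Critical value for a one-sided test at α = 0.05: z_α = 1.645.
Power = Φ(δ − 1.645) = Φ(0.032) = 0.5128.
Type II error: β = 1 − power = 1 − 0.5128 = 0.4872.

β ≈ 0.487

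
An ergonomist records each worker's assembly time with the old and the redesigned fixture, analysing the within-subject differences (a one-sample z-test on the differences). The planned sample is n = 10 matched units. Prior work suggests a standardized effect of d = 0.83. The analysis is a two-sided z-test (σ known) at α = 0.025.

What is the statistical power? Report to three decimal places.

Noncentrality parameter: λ = d·√n = 0.83 × √10 = 2.6247
Two-sided α = 0.025 → critical value z_{0.0125} = 2.241.
Power = Φ(λ − 2.241) + Φ(−λ − 2.241) = Φ(0.383) + Φ(-4.866) = 0.6492 + 0.0000 = 0.6492.

Power ≈ 0.649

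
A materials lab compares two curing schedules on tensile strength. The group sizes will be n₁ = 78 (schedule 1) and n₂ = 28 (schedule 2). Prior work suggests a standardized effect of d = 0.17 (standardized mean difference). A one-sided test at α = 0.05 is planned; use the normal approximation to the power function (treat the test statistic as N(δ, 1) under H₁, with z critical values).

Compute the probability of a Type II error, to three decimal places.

Noncentrality parameter: δ = d / √(1/n₁ + 1/n₂) = 0.17 / √(1/78 + 1/28) = 0.7717
Critical value for a one-sided test at α = 0.05: z_α = 1.645.
Power = Φ(δ − 1.645) = Φ(-0.873) = 0.1913.
Type II error: β = 1 − power = 1 − 0.1913 = 0.8087.

β ≈ 0.809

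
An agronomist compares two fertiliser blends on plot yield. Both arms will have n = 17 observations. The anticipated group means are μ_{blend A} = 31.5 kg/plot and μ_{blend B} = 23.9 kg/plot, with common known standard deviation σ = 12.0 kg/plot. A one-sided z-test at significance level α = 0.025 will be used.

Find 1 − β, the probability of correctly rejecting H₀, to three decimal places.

Power ≈ 0.455

Standardized effect: d = |μ_{blend A} − μ_{blend B}| / σ = |31.5 − 23.9| / 12.0 = 0.6333
Noncentrality parameter: δ = d·√(n/2) = 0.6333 × √(17/2) = 1.8465
Critical value for a one-sided test at α = 0.025: z_α = 1.960.
Power = Φ(δ − 1.960) = Φ(-0.113) = 0.4548.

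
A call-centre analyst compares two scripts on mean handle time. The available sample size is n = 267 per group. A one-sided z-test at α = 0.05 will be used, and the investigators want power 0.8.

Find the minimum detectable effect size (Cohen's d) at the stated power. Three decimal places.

Required noncentrality: δ = z_{0.05} + z_{0.20} = 1.645 + 0.842 = 2.486.
δ = d·√(n/2) ⇒ d = δ/√(n/2) = 2.486/√(267/2) = 0.2152.

d ≈ 0.215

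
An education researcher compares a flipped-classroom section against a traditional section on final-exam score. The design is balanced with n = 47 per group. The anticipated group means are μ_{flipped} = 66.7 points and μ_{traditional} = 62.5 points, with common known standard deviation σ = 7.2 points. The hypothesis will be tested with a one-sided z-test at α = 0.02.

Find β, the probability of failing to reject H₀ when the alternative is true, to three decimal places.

Standardized effect: d = |μ_{flipped} − μ_{traditional}| / σ = |66.7 − 62.5| / 7.2 = 0.5833
Noncentrality parameter: δ = d·√(n/2) = 0.5833 × √(47/2) = 2.8278
Critical value for a one-sided test at α = 0.02: z_α = 2.054.
Power = Φ(δ − 2.054) = Φ(0.774) = 0.7806.
Type II error: β = 1 − power = 1 − 0.7806 = 0.2194.

β ≈ 0.219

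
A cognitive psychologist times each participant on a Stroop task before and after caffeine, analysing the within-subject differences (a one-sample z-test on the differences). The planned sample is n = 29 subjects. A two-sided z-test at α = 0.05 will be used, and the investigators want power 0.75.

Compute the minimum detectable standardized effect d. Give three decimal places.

Need Φ(δ − 1.960) = 0.75, so δ = 1.960 + 0.674 = 2.634.
(Lower-tail contribution to power is negligible for δ > 0.)
δ = d·√n ⇒ d = δ/√n = 2.634/√29 = 0.4892.

d ≈ 0.489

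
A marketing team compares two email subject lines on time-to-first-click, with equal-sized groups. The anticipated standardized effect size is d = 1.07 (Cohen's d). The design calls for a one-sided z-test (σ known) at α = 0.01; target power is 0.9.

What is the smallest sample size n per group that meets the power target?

For power 0.9 need Φ(δ − z_{0.01}) = 0.9, so δ = z_{0.01} + z_{0.10} = 2.326 + 1.282 = 3.608.
δ = d·√(n/2) ⇒ n = 2(δ/d)² = 2 × (3.608 / 1.07)² = 22.74.
Rounding up, n = 23 per group.

n = 23 per group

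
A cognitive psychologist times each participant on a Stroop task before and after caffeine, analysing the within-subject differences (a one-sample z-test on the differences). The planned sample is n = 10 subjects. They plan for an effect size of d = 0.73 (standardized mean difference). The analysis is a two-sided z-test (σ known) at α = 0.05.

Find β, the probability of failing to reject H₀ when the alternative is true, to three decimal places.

β ≈ 0.364

Noncentrality parameter: δ = d·√n = 0.73 × √10 = 2.3085
Critical value for a two-sided test at α = 0.05: z_{α/2} = 1.960.
Power = Φ(δ − 1.960) + Φ(−δ − 1.960) = Φ(0.348) + Φ(-4.268) = 0.6363 + 0.0000 = 0.6363.
Type II error: β = 1 − power = 1 − 0.6363 = 0.3637.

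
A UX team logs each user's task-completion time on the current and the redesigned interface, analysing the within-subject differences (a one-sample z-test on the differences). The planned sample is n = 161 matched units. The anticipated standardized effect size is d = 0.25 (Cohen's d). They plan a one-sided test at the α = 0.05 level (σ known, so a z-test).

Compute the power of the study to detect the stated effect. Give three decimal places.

Power ≈ 0.937

Noncentrality parameter: λ = d·√n = 0.25 × √161 = 3.1721
Critical value for a one-sided test at α = 0.05: z_α = 1.645.
Power = P(Z > 1.645 − λ) = Φ(1.527) = 0.9367.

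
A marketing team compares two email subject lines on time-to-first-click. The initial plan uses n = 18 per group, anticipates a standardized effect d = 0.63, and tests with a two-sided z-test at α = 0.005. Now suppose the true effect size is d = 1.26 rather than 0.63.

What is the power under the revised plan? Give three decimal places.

Power ≈ 0.835

With d = 1.26: δ = d·√(n/2) = 1.26 × √(18/2) = 3.7800. Critical value z_{0.0025} = 2.807.
Revised power = Φ(δ − 2.807) + Φ(−δ − 2.807) = Φ(0.973) + Φ(-6.587) = 0.8347 + 0.0000 = 0.8347.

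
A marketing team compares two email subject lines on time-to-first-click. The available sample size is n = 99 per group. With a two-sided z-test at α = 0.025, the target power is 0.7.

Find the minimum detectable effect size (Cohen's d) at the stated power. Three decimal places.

d ≈ 0.393

Need Φ(δ − 2.241) = 0.7, so δ = 2.241 + 0.524 = 2.766.
(The second rejection-region term Φ(−δ − z_{α/2}) is negligible and dropped.)
δ = d·√(n/2) ⇒ d = δ/√(n/2) = 2.766/√(99/2) = 0.3931.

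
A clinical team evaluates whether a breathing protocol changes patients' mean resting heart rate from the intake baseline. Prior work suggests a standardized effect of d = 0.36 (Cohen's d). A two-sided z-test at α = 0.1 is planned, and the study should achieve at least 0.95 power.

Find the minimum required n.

Set Φ(δ − 1.645) = 0.95; then δ − 1.645 = Φ⁻¹(0.95) = 1.645, giving δ = 3.290.
(Ignoring the negligible lower-tail rejection probability gives the usual closed-form inversion.)
δ = d·√n ⇒ n = (δ/d)² = (3.290 / 0.36)² = 83.50.
Rounding up, n = 84.

n = 84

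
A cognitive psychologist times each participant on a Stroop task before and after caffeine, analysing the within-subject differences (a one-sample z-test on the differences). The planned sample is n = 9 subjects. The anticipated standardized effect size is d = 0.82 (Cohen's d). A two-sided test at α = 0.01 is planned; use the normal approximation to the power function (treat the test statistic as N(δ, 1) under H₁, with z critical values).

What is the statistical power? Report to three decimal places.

Noncentrality parameter: δ = d·√n = 0.82 × √9 = 2.4600
Critical value for a two-sided test at α = 0.01: z_{α/2} = 2.576.
Power = Φ(δ − 2.576) + Φ(−δ − 2.576) = Φ(-0.116) + Φ(-5.036) = 0.4539 + 0.0000 = 0.4539.

Power ≈ 0.454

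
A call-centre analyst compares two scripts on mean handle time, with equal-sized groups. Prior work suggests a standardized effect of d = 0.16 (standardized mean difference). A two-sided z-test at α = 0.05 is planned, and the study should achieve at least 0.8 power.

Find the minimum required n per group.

Set Φ(δ − 1.960) = 0.8; then δ − 1.960 = Φ⁻¹(0.8) = 0.842, giving δ = 2.802.
(For δ > 0 the lower-tail rejection region contributes negligibly to power, so the one-term inversion is standard.)
δ = d·√(n/2) ⇒ n = 2(δ/d)² = 2 × (2.802 / 0.16)² = 613.19.
Round up to the next whole unit.

n = 614 per group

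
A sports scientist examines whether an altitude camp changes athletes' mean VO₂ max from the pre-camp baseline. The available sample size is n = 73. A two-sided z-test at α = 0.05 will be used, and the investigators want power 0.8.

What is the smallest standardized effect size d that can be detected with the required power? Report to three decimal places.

d ≈ 0.328

Need Φ(δ − 1.960) = 0.8, so δ = 1.960 + 0.842 = 2.802.
(Lower-tail contribution to power is negligible for δ > 0.)
δ = d·√n ⇒ d = δ/√n = 2.802/√73 = 0.3279.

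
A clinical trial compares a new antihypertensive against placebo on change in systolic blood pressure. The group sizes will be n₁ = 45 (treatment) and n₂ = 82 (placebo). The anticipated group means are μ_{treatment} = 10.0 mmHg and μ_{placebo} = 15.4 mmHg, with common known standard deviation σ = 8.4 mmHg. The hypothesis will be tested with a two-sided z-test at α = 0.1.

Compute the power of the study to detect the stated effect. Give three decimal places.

Power ≈ 0.966

Standardized effect: d = |μ_{treatment} − μ_{placebo}| / σ = |10.0 − 15.4| / 8.4 = 0.6429
Noncentrality parameter: δ = d / √(1/n₁ + 1/n₂) = 0.6429 / √(1/45 + 1/82) = 3.4652
Two-sided α = 0.1 → critical value z_{0.05} = 1.645.
Power = Φ(δ − 1.645) + Φ(−δ − 1.645) = Φ(1.820) + Φ(-5.110) = 0.9656 + 0.0000 = 0.9656.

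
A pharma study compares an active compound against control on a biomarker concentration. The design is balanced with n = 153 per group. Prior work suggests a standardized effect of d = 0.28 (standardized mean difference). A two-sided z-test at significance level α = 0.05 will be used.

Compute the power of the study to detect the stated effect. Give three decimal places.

Power ≈ 0.688

Noncentrality parameter: δ = d·√(n/2) = 0.28 × √(153/2) = 2.4490
Two-sided α = 0.05 → critical value z_{0.025} = 1.960.
Power = Φ(δ − 1.960) + Φ(−δ − 1.960) = Φ(0.489) + Φ(-4.409) = 0.6876 + 0.0000 = 0.6876.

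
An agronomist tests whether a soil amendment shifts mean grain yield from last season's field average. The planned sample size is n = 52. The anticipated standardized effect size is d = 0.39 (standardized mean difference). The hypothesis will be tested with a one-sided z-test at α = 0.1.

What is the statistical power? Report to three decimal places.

Power ≈ 0.937

Noncentrality parameter: δ = d·√n = 0.39 × √52 = 2.8123
One-sided α = 0.1 → critical value z_{0.1} = 1.282.
Power = Φ(δ − 1.282) = Φ(1.531) = 0.9371.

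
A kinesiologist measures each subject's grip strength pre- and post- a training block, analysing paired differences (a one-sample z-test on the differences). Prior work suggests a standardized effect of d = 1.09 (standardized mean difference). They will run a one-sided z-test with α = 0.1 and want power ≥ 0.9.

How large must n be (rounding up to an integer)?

n = 6

Set Φ(δ − 1.282) = 0.9; then δ − 1.282 = Φ⁻¹(0.9) = 1.282, giving δ = 2.563.
δ = d·√n ⇒ n = (δ/d)² = (2.563 / 1.09)² = 5.53.
Rounding up, n = 6.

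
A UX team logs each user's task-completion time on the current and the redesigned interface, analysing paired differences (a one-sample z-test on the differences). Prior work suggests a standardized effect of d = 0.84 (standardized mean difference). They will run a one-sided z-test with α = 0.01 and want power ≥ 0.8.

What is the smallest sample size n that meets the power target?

For power 0.8 need Φ(δ − z_{0.01}) = 0.8, so δ = z_{0.01} + z_{0.20} = 2.326 + 0.842 = 3.168.
δ = d·√n ⇒ n = (δ/d)² = (3.168 / 0.84)² = 14.22.
Round up to the next whole unit.

n = 15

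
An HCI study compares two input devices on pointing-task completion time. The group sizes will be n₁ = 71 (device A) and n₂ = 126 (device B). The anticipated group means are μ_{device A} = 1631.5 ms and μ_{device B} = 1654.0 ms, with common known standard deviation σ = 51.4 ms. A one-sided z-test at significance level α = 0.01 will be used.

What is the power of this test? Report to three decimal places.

Standardized effect: d = |μ_{device A} − μ_{device B}| / σ = |1631.5 − 1654.0| / 51.4 = 0.4377
Noncentrality parameter: δ = d / √(1/n₁ + 1/n₂) = 0.4377 / √(1/71 + 1/126) = 2.9499
One-sided α = 0.01 → critical value z_{0.01} = 2.326.
Power = Φ(δ − 2.326) = Φ(0.624) = 0.7335.

Power ≈ 0.734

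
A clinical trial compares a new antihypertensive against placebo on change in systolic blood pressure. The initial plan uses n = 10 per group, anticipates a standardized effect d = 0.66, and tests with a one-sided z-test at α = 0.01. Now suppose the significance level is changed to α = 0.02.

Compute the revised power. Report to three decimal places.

Power ≈ 0.282

δ = d·√(n/2) = 0.66 × √(10/2) = 1.4758 (unchanged). New critical value: z_{0.02} = 2.054.
Revised power = P(Z > 2.054 − δ) = Φ(-0.578) = 0.2817.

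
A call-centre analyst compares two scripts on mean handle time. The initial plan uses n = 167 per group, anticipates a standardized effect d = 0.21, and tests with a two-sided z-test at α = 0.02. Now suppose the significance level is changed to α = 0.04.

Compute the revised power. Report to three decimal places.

δ = d·√(n/2) = 0.21 × √(167/2) = 1.9189 (unchanged). New critical value: z_{0.02} = 2.054.
Revised power = Φ(δ − 2.054) + Φ(−δ − 2.054) = Φ(-0.135) + Φ(-3.973) = 0.4464 + 0.0000 = 0.4464.

Power ≈ 0.446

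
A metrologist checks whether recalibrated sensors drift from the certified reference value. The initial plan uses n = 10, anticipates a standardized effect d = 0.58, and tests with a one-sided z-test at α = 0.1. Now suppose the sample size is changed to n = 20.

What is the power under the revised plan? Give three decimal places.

With n = 20: δ = d·√n = 0.58 × √20 = 2.5938. Critical value z_{0.1} = 1.282.
Revised power = Φ(δ − 1.282) = Φ(1.312) = 0.9053.

Power ≈ 0.905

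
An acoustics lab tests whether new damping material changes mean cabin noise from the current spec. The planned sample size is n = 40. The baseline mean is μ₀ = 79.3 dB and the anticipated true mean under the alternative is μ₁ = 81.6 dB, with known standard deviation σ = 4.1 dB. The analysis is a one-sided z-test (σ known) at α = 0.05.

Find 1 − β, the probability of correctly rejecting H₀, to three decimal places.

Standardized effect: d = |μ₁ − μ₀| / σ = |81.6 − 79.3| / 4.1 = 0.5610
Noncentrality parameter: δ = d·√n = 0.5610 × √40 = 3.5479
Critical value for a one-sided test at α = 0.05: z_α = 1.645.
Power = Φ(δ − 1.645) = Φ(1.903) = 0.9715.

Power ≈ 0.971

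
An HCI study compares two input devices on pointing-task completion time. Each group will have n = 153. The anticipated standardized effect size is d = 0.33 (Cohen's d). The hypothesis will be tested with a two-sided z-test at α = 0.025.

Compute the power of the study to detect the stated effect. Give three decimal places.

Noncentrality parameter: δ = d·√(n/2) = 0.33 × √(153/2) = 2.8863
Two-sided α = 0.025 → critical value z_{0.0125} = 2.241.
Power = Φ(δ − 2.241) + Φ(−δ − 2.241) = Φ(0.645) + Φ(-5.128) = 0.7405 + 0.0000 = 0.7405.

Power ≈ 0.741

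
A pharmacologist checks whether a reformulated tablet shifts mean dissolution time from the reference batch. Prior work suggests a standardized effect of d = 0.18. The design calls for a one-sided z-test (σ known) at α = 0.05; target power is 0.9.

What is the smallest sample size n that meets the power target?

For power 0.9 need Φ(δ − z_{0.05}) = 0.9, so δ = z_{0.05} + z_{0.10} = 1.645 + 1.282 = 2.926.
δ = d·√n ⇒ n = (δ/d)² = (2.926 / 0.18)² = 264.32.
Rounding up, n = 265.

n = 265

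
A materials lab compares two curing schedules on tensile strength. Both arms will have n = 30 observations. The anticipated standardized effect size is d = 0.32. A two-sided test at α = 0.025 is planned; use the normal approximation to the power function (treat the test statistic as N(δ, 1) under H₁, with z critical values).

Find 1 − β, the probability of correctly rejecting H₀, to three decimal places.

Noncentrality parameter: δ = d·√(n/2) = 0.32 × √(30/2) = 1.2394
Two-sided α = 0.025 → critical value z_{0.0125} = 2.241.
Power = Φ(δ − 2.241) + Φ(−δ − 2.241) = Φ(-1.002) + Φ(-3.481) = 0.1582 + 0.0002 = 0.1584.

Power ≈ 0.158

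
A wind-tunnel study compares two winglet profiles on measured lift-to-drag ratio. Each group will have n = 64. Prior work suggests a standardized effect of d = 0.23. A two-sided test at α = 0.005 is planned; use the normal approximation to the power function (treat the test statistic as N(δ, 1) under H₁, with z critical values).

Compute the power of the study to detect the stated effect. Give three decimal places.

Noncentrality parameter: δ = d·√(n/2) = 0.23 × √(64/2) = 1.3011
Critical value for a two-sided test at α = 0.005: z_{α/2} = 2.807.
Power = Φ(δ − 2.807) + Φ(−δ − 2.807) = Φ(-1.506) + Φ(-4.108) = 0.0660 + 0.0000 = 0.0661.

Power ≈ 0.066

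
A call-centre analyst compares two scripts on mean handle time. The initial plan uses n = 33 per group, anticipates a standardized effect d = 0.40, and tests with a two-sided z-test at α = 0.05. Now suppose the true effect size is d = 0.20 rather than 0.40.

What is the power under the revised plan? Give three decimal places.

Power ≈ 0.128

With d = 0.20: δ = d·√(n/2) = 0.20 × √(33/2) = 0.8124. Critical value z_{0.025} = 1.960.
Revised power = Φ(δ − 1.960) + Φ(−δ − 1.960) = Φ(-1.148) + Φ(-2.772) = 0.1256 + 0.0028 = 0.1284.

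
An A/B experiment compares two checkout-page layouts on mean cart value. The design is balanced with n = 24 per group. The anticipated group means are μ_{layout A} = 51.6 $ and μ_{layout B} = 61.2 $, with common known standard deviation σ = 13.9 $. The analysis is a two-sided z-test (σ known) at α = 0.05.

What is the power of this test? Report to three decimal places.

Power ≈ 0.667

Standardized effect: d = |μ_{layout A} − μ_{layout B}| / σ = |51.6 − 61.2| / 13.9 = 0.6906
Noncentrality parameter: δ = d·√(n/2) = 0.6906 × √(24/2) = 2.3925
Two-sided α = 0.05 → critical value z_{0.025} = 1.960.
Power = Φ(δ − 1.960) + Φ(−δ − 1.960) = Φ(0.433) + Φ(-4.352) = 0.6673 + 0.0000 = 0.6673.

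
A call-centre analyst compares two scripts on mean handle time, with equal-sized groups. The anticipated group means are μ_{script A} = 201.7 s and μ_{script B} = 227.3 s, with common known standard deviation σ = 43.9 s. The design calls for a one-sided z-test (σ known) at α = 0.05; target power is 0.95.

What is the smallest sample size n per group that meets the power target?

Standardized effect: d = |μ_{script A} − μ_{script B}| / σ = |201.7 − 227.3| / 43.9 = 0.5831
Set Φ(δ − 1.645) = 0.95; then δ − 1.645 = Φ⁻¹(0.95) = 1.645, giving δ = 3.290.
δ = d·√(n/2) ⇒ n = 2(δ/d)² = 2 × (3.290 / 0.5831)² = 63.65.
Round up to the next whole unit.

n = 64 per group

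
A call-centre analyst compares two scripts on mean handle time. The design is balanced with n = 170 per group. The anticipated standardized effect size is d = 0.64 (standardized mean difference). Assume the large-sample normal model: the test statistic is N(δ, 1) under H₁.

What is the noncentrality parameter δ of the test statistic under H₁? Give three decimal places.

The noncentrality parameter scales effect size by the design's sample-size factor: δ = d·√(n/2) = 0.64 × √(170/2) = 5.9005

δ ≈ 5.901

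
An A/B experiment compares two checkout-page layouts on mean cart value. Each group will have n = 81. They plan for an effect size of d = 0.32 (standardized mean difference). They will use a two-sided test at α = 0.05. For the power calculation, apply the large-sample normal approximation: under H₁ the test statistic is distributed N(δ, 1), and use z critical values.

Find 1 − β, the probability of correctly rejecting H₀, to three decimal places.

Power ≈ 0.531

Noncentrality parameter: δ = d·√(n/2) = 0.32 × √(81/2) = 2.0365
Two-sided α = 0.05 → critical value z_{0.025} = 1.960.
Power = Φ(δ − 1.960) + Φ(−δ − 1.960) = Φ(0.077) + Φ(-3.996) = 0.5305 + 0.0000 = 0.5305.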